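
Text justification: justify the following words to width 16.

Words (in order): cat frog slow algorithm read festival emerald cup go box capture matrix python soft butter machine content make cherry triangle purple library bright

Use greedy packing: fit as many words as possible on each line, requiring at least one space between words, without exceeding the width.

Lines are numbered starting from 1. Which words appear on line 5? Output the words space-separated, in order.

Answer: capture matrix

Derivation:
Line 1: ['cat', 'frog', 'slow'] (min_width=13, slack=3)
Line 2: ['algorithm', 'read'] (min_width=14, slack=2)
Line 3: ['festival', 'emerald'] (min_width=16, slack=0)
Line 4: ['cup', 'go', 'box'] (min_width=10, slack=6)
Line 5: ['capture', 'matrix'] (min_width=14, slack=2)
Line 6: ['python', 'soft'] (min_width=11, slack=5)
Line 7: ['butter', 'machine'] (min_width=14, slack=2)
Line 8: ['content', 'make'] (min_width=12, slack=4)
Line 9: ['cherry', 'triangle'] (min_width=15, slack=1)
Line 10: ['purple', 'library'] (min_width=14, slack=2)
Line 11: ['bright'] (min_width=6, slack=10)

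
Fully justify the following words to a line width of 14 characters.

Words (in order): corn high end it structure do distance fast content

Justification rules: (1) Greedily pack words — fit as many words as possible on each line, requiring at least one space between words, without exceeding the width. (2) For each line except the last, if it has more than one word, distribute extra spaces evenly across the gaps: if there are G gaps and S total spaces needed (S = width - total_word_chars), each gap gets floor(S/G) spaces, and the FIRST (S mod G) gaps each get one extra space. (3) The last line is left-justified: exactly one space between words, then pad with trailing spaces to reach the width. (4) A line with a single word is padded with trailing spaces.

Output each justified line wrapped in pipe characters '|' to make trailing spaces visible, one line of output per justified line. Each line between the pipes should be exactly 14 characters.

Answer: |corn  high end|
|it   structure|
|do    distance|
|fast content  |

Derivation:
Line 1: ['corn', 'high', 'end'] (min_width=13, slack=1)
Line 2: ['it', 'structure'] (min_width=12, slack=2)
Line 3: ['do', 'distance'] (min_width=11, slack=3)
Line 4: ['fast', 'content'] (min_width=12, slack=2)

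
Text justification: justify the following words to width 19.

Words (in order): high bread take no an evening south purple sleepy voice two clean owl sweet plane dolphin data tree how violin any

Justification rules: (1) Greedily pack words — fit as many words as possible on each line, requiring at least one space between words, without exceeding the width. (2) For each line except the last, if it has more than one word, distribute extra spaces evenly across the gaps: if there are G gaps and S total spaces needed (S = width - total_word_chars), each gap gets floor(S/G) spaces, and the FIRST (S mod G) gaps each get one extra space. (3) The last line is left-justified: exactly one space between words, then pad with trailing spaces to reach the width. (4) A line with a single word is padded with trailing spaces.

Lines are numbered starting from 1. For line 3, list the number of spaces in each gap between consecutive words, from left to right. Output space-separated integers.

Line 1: ['high', 'bread', 'take', 'no'] (min_width=18, slack=1)
Line 2: ['an', 'evening', 'south'] (min_width=16, slack=3)
Line 3: ['purple', 'sleepy', 'voice'] (min_width=19, slack=0)
Line 4: ['two', 'clean', 'owl', 'sweet'] (min_width=19, slack=0)
Line 5: ['plane', 'dolphin', 'data'] (min_width=18, slack=1)
Line 6: ['tree', 'how', 'violin', 'any'] (min_width=19, slack=0)

Answer: 1 1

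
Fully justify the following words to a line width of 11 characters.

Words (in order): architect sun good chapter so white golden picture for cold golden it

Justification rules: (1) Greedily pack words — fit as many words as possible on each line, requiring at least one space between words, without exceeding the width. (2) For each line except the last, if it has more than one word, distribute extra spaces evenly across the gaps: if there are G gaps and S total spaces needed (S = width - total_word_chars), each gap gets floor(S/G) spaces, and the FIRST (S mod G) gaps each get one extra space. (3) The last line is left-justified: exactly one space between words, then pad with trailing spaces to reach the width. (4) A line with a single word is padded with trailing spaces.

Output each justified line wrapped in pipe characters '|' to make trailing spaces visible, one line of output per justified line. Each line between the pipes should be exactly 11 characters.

Line 1: ['architect'] (min_width=9, slack=2)
Line 2: ['sun', 'good'] (min_width=8, slack=3)
Line 3: ['chapter', 'so'] (min_width=10, slack=1)
Line 4: ['white'] (min_width=5, slack=6)
Line 5: ['golden'] (min_width=6, slack=5)
Line 6: ['picture', 'for'] (min_width=11, slack=0)
Line 7: ['cold', 'golden'] (min_width=11, slack=0)
Line 8: ['it'] (min_width=2, slack=9)

Answer: |architect  |
|sun    good|
|chapter  so|
|white      |
|golden     |
|picture for|
|cold golden|
|it         |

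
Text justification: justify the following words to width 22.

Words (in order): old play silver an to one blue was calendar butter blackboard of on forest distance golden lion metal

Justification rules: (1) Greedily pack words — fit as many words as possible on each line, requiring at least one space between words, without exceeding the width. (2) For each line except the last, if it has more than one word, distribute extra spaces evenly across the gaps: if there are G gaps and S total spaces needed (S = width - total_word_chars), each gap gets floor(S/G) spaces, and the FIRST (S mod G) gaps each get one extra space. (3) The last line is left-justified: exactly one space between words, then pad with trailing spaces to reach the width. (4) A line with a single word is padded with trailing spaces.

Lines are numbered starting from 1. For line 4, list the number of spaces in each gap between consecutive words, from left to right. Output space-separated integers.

Line 1: ['old', 'play', 'silver', 'an', 'to'] (min_width=21, slack=1)
Line 2: ['one', 'blue', 'was', 'calendar'] (min_width=21, slack=1)
Line 3: ['butter', 'blackboard', 'of'] (min_width=20, slack=2)
Line 4: ['on', 'forest', 'distance'] (min_width=18, slack=4)
Line 5: ['golden', 'lion', 'metal'] (min_width=17, slack=5)

Answer: 3 3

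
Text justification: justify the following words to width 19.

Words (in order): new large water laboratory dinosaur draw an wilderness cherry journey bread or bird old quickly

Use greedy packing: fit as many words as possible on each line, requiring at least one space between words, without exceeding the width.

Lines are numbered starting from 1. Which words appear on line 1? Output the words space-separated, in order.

Line 1: ['new', 'large', 'water'] (min_width=15, slack=4)
Line 2: ['laboratory', 'dinosaur'] (min_width=19, slack=0)
Line 3: ['draw', 'an', 'wilderness'] (min_width=18, slack=1)
Line 4: ['cherry', 'journey'] (min_width=14, slack=5)
Line 5: ['bread', 'or', 'bird', 'old'] (min_width=17, slack=2)
Line 6: ['quickly'] (min_width=7, slack=12)

Answer: new large water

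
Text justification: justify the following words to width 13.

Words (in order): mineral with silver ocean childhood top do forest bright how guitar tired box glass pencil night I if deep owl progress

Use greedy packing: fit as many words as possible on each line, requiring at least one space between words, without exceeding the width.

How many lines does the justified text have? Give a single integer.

Answer: 10

Derivation:
Line 1: ['mineral', 'with'] (min_width=12, slack=1)
Line 2: ['silver', 'ocean'] (min_width=12, slack=1)
Line 3: ['childhood', 'top'] (min_width=13, slack=0)
Line 4: ['do', 'forest'] (min_width=9, slack=4)
Line 5: ['bright', 'how'] (min_width=10, slack=3)
Line 6: ['guitar', 'tired'] (min_width=12, slack=1)
Line 7: ['box', 'glass'] (min_width=9, slack=4)
Line 8: ['pencil', 'night'] (min_width=12, slack=1)
Line 9: ['I', 'if', 'deep', 'owl'] (min_width=13, slack=0)
Line 10: ['progress'] (min_width=8, slack=5)
Total lines: 10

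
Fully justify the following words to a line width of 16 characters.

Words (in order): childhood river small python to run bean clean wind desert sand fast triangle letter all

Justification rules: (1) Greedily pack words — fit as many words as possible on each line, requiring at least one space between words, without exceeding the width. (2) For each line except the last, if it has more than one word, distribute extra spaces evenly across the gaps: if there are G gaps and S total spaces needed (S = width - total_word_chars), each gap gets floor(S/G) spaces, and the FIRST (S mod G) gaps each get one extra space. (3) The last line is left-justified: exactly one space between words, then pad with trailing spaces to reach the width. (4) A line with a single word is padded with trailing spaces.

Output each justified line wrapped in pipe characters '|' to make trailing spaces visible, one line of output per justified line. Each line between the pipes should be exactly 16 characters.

Answer: |childhood  river|
|small  python to|
|run  bean  clean|
|wind desert sand|
|fast    triangle|
|letter all      |

Derivation:
Line 1: ['childhood', 'river'] (min_width=15, slack=1)
Line 2: ['small', 'python', 'to'] (min_width=15, slack=1)
Line 3: ['run', 'bean', 'clean'] (min_width=14, slack=2)
Line 4: ['wind', 'desert', 'sand'] (min_width=16, slack=0)
Line 5: ['fast', 'triangle'] (min_width=13, slack=3)
Line 6: ['letter', 'all'] (min_width=10, slack=6)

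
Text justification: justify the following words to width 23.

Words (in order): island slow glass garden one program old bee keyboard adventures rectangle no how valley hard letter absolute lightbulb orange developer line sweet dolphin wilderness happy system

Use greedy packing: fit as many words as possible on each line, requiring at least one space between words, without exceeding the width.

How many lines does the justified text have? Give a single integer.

Line 1: ['island', 'slow', 'glass'] (min_width=17, slack=6)
Line 2: ['garden', 'one', 'program', 'old'] (min_width=22, slack=1)
Line 3: ['bee', 'keyboard', 'adventures'] (min_width=23, slack=0)
Line 4: ['rectangle', 'no', 'how', 'valley'] (min_width=23, slack=0)
Line 5: ['hard', 'letter', 'absolute'] (min_width=20, slack=3)
Line 6: ['lightbulb', 'orange'] (min_width=16, slack=7)
Line 7: ['developer', 'line', 'sweet'] (min_width=20, slack=3)
Line 8: ['dolphin', 'wilderness'] (min_width=18, slack=5)
Line 9: ['happy', 'system'] (min_width=12, slack=11)
Total lines: 9

Answer: 9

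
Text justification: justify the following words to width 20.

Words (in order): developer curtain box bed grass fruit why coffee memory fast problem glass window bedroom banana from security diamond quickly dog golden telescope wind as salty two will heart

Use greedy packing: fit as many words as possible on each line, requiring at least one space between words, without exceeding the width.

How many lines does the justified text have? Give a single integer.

Line 1: ['developer', 'curtain'] (min_width=17, slack=3)
Line 2: ['box', 'bed', 'grass', 'fruit'] (min_width=19, slack=1)
Line 3: ['why', 'coffee', 'memory'] (min_width=17, slack=3)
Line 4: ['fast', 'problem', 'glass'] (min_width=18, slack=2)
Line 5: ['window', 'bedroom'] (min_width=14, slack=6)
Line 6: ['banana', 'from', 'security'] (min_width=20, slack=0)
Line 7: ['diamond', 'quickly', 'dog'] (min_width=19, slack=1)
Line 8: ['golden', 'telescope'] (min_width=16, slack=4)
Line 9: ['wind', 'as', 'salty', 'two'] (min_width=17, slack=3)
Line 10: ['will', 'heart'] (min_width=10, slack=10)
Total lines: 10

Answer: 10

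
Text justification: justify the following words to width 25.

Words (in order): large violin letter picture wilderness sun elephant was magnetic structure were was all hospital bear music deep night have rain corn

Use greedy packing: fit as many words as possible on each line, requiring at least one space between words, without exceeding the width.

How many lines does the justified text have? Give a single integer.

Line 1: ['large', 'violin', 'letter'] (min_width=19, slack=6)
Line 2: ['picture', 'wilderness', 'sun'] (min_width=22, slack=3)
Line 3: ['elephant', 'was', 'magnetic'] (min_width=21, slack=4)
Line 4: ['structure', 'were', 'was', 'all'] (min_width=22, slack=3)
Line 5: ['hospital', 'bear', 'music', 'deep'] (min_width=24, slack=1)
Line 6: ['night', 'have', 'rain', 'corn'] (min_width=20, slack=5)
Total lines: 6

Answer: 6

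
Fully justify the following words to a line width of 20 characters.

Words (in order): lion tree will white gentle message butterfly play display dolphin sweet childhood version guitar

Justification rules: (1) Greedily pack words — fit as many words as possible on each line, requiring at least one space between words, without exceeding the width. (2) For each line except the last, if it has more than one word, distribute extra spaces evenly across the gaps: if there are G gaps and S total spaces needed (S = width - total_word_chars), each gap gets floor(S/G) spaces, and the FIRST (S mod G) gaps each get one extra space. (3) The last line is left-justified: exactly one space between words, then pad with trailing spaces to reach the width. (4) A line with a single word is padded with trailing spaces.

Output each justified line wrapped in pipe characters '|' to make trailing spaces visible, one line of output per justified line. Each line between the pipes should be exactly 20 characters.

Line 1: ['lion', 'tree', 'will', 'white'] (min_width=20, slack=0)
Line 2: ['gentle', 'message'] (min_width=14, slack=6)
Line 3: ['butterfly', 'play'] (min_width=14, slack=6)
Line 4: ['display', 'dolphin'] (min_width=15, slack=5)
Line 5: ['sweet', 'childhood'] (min_width=15, slack=5)
Line 6: ['version', 'guitar'] (min_width=14, slack=6)

Answer: |lion tree will white|
|gentle       message|
|butterfly       play|
|display      dolphin|
|sweet      childhood|
|version guitar      |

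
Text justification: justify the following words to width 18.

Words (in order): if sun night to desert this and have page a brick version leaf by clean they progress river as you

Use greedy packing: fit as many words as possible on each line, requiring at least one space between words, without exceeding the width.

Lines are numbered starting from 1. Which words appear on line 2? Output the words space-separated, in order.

Line 1: ['if', 'sun', 'night', 'to'] (min_width=15, slack=3)
Line 2: ['desert', 'this', 'and'] (min_width=15, slack=3)
Line 3: ['have', 'page', 'a', 'brick'] (min_width=17, slack=1)
Line 4: ['version', 'leaf', 'by'] (min_width=15, slack=3)
Line 5: ['clean', 'they'] (min_width=10, slack=8)
Line 6: ['progress', 'river', 'as'] (min_width=17, slack=1)
Line 7: ['you'] (min_width=3, slack=15)

Answer: desert this and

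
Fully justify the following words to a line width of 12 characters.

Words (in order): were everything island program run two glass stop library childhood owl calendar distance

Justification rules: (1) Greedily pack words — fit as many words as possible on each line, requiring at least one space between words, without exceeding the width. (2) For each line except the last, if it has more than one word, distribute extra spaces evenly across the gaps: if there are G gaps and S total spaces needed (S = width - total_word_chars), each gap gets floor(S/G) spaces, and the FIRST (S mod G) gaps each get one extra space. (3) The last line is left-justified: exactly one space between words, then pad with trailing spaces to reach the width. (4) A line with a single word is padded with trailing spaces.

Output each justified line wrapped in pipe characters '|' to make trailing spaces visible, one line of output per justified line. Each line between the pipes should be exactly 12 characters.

Answer: |were        |
|everything  |
|island      |
|program  run|
|two    glass|
|stop library|
|childhood   |
|owl calendar|
|distance    |

Derivation:
Line 1: ['were'] (min_width=4, slack=8)
Line 2: ['everything'] (min_width=10, slack=2)
Line 3: ['island'] (min_width=6, slack=6)
Line 4: ['program', 'run'] (min_width=11, slack=1)
Line 5: ['two', 'glass'] (min_width=9, slack=3)
Line 6: ['stop', 'library'] (min_width=12, slack=0)
Line 7: ['childhood'] (min_width=9, slack=3)
Line 8: ['owl', 'calendar'] (min_width=12, slack=0)
Line 9: ['distance'] (min_width=8, slack=4)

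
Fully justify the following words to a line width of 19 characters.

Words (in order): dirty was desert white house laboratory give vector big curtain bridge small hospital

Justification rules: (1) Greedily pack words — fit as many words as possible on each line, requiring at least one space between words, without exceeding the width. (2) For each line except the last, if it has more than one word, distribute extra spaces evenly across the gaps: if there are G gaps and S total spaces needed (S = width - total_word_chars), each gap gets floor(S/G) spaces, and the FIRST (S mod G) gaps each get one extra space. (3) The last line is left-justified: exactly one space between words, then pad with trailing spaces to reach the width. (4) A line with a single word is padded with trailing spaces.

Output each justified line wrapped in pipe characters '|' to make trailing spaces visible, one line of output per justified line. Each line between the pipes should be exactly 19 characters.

Answer: |dirty   was  desert|
|white         house|
|laboratory     give|
|vector  big curtain|
|bridge        small|
|hospital           |

Derivation:
Line 1: ['dirty', 'was', 'desert'] (min_width=16, slack=3)
Line 2: ['white', 'house'] (min_width=11, slack=8)
Line 3: ['laboratory', 'give'] (min_width=15, slack=4)
Line 4: ['vector', 'big', 'curtain'] (min_width=18, slack=1)
Line 5: ['bridge', 'small'] (min_width=12, slack=7)
Line 6: ['hospital'] (min_width=8, slack=11)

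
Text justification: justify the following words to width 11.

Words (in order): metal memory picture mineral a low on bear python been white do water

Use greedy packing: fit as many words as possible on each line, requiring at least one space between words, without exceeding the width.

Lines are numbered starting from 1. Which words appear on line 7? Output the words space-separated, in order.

Answer: white do

Derivation:
Line 1: ['metal'] (min_width=5, slack=6)
Line 2: ['memory'] (min_width=6, slack=5)
Line 3: ['picture'] (min_width=7, slack=4)
Line 4: ['mineral', 'a'] (min_width=9, slack=2)
Line 5: ['low', 'on', 'bear'] (min_width=11, slack=0)
Line 6: ['python', 'been'] (min_width=11, slack=0)
Line 7: ['white', 'do'] (min_width=8, slack=3)
Line 8: ['water'] (min_width=5, slack=6)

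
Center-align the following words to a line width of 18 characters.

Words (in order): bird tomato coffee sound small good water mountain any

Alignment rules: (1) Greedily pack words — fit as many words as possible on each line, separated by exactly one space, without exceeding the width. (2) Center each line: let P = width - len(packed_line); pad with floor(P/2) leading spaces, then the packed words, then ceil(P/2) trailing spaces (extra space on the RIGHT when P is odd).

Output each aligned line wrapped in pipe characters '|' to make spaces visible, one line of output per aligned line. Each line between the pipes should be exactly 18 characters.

Line 1: ['bird', 'tomato', 'coffee'] (min_width=18, slack=0)
Line 2: ['sound', 'small', 'good'] (min_width=16, slack=2)
Line 3: ['water', 'mountain', 'any'] (min_width=18, slack=0)

Answer: |bird tomato coffee|
| sound small good |
|water mountain any|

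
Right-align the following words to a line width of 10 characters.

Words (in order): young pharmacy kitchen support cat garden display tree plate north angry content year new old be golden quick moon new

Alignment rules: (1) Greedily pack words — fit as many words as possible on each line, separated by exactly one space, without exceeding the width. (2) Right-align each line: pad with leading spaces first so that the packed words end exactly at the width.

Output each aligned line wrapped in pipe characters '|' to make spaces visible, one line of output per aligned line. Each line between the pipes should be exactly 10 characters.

Line 1: ['young'] (min_width=5, slack=5)
Line 2: ['pharmacy'] (min_width=8, slack=2)
Line 3: ['kitchen'] (min_width=7, slack=3)
Line 4: ['support'] (min_width=7, slack=3)
Line 5: ['cat', 'garden'] (min_width=10, slack=0)
Line 6: ['display'] (min_width=7, slack=3)
Line 7: ['tree', 'plate'] (min_width=10, slack=0)
Line 8: ['north'] (min_width=5, slack=5)
Line 9: ['angry'] (min_width=5, slack=5)
Line 10: ['content'] (min_width=7, slack=3)
Line 11: ['year', 'new'] (min_width=8, slack=2)
Line 12: ['old', 'be'] (min_width=6, slack=4)
Line 13: ['golden'] (min_width=6, slack=4)
Line 14: ['quick', 'moon'] (min_width=10, slack=0)
Line 15: ['new'] (min_width=3, slack=7)

Answer: |     young|
|  pharmacy|
|   kitchen|
|   support|
|cat garden|
|   display|
|tree plate|
|     north|
|     angry|
|   content|
|  year new|
|    old be|
|    golden|
|quick moon|
|       new|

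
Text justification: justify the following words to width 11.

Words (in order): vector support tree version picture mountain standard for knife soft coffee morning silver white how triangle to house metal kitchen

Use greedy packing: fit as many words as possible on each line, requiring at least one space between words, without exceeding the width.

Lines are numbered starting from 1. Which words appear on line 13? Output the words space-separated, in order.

Line 1: ['vector'] (min_width=6, slack=5)
Line 2: ['support'] (min_width=7, slack=4)
Line 3: ['tree'] (min_width=4, slack=7)
Line 4: ['version'] (min_width=7, slack=4)
Line 5: ['picture'] (min_width=7, slack=4)
Line 6: ['mountain'] (min_width=8, slack=3)
Line 7: ['standard'] (min_width=8, slack=3)
Line 8: ['for', 'knife'] (min_width=9, slack=2)
Line 9: ['soft', 'coffee'] (min_width=11, slack=0)
Line 10: ['morning'] (min_width=7, slack=4)
Line 11: ['silver'] (min_width=6, slack=5)
Line 12: ['white', 'how'] (min_width=9, slack=2)
Line 13: ['triangle', 'to'] (min_width=11, slack=0)
Line 14: ['house', 'metal'] (min_width=11, slack=0)
Line 15: ['kitchen'] (min_width=7, slack=4)

Answer: triangle to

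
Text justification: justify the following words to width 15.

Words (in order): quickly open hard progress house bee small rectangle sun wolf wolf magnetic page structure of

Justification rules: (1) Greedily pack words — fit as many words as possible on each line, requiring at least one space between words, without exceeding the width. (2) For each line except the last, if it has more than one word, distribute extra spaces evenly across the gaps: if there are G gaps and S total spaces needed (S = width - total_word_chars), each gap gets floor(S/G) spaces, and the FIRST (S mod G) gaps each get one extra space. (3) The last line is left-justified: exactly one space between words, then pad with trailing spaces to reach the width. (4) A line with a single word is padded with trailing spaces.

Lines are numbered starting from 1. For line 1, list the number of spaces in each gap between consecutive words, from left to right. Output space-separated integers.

Answer: 4

Derivation:
Line 1: ['quickly', 'open'] (min_width=12, slack=3)
Line 2: ['hard', 'progress'] (min_width=13, slack=2)
Line 3: ['house', 'bee', 'small'] (min_width=15, slack=0)
Line 4: ['rectangle', 'sun'] (min_width=13, slack=2)
Line 5: ['wolf', 'wolf'] (min_width=9, slack=6)
Line 6: ['magnetic', 'page'] (min_width=13, slack=2)
Line 7: ['structure', 'of'] (min_width=12, slack=3)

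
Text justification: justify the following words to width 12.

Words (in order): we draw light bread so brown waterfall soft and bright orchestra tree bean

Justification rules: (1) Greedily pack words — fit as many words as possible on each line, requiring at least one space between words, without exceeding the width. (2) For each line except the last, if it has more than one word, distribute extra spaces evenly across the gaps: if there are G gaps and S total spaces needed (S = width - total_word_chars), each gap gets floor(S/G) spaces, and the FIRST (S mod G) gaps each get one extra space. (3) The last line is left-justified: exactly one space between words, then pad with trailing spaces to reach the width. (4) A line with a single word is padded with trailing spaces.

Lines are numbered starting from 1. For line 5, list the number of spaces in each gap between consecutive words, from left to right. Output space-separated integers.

Answer: 5

Derivation:
Line 1: ['we', 'draw'] (min_width=7, slack=5)
Line 2: ['light', 'bread'] (min_width=11, slack=1)
Line 3: ['so', 'brown'] (min_width=8, slack=4)
Line 4: ['waterfall'] (min_width=9, slack=3)
Line 5: ['soft', 'and'] (min_width=8, slack=4)
Line 6: ['bright'] (min_width=6, slack=6)
Line 7: ['orchestra'] (min_width=9, slack=3)
Line 8: ['tree', 'bean'] (min_width=9, slack=3)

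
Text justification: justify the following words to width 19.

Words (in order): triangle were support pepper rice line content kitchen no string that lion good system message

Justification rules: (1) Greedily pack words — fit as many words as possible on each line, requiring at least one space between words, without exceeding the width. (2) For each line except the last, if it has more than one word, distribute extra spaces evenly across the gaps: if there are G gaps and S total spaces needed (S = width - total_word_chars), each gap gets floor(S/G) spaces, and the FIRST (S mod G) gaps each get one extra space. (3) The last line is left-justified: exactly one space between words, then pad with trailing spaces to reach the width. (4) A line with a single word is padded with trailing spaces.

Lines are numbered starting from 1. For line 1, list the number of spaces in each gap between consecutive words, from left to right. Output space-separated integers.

Line 1: ['triangle', 'were'] (min_width=13, slack=6)
Line 2: ['support', 'pepper', 'rice'] (min_width=19, slack=0)
Line 3: ['line', 'content'] (min_width=12, slack=7)
Line 4: ['kitchen', 'no', 'string'] (min_width=17, slack=2)
Line 5: ['that', 'lion', 'good'] (min_width=14, slack=5)
Line 6: ['system', 'message'] (min_width=14, slack=5)

Answer: 7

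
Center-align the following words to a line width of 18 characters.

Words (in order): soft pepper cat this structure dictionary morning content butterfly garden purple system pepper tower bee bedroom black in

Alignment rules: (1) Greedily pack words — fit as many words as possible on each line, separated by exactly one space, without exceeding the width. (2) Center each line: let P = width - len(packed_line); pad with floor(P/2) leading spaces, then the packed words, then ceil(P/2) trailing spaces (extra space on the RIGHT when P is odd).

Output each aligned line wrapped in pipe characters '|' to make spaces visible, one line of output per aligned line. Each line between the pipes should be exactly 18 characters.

Answer: | soft pepper cat  |
|  this structure  |
|dictionary morning|
|content butterfly |
|  garden purple   |
|  system pepper   |
|tower bee bedroom |
|     black in     |

Derivation:
Line 1: ['soft', 'pepper', 'cat'] (min_width=15, slack=3)
Line 2: ['this', 'structure'] (min_width=14, slack=4)
Line 3: ['dictionary', 'morning'] (min_width=18, slack=0)
Line 4: ['content', 'butterfly'] (min_width=17, slack=1)
Line 5: ['garden', 'purple'] (min_width=13, slack=5)
Line 6: ['system', 'pepper'] (min_width=13, slack=5)
Line 7: ['tower', 'bee', 'bedroom'] (min_width=17, slack=1)
Line 8: ['black', 'in'] (min_width=8, slack=10)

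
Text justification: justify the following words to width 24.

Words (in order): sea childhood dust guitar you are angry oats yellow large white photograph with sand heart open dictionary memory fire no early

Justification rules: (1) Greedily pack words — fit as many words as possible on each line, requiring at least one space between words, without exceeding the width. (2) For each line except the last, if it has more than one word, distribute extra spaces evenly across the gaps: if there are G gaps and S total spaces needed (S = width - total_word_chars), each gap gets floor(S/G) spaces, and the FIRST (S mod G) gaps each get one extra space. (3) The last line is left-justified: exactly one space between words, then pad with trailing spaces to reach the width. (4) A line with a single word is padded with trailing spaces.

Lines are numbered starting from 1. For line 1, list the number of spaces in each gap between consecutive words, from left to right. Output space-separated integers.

Line 1: ['sea', 'childhood', 'dust'] (min_width=18, slack=6)
Line 2: ['guitar', 'you', 'are', 'angry'] (min_width=20, slack=4)
Line 3: ['oats', 'yellow', 'large', 'white'] (min_width=23, slack=1)
Line 4: ['photograph', 'with', 'sand'] (min_width=20, slack=4)
Line 5: ['heart', 'open', 'dictionary'] (min_width=21, slack=3)
Line 6: ['memory', 'fire', 'no', 'early'] (min_width=20, slack=4)

Answer: 4 4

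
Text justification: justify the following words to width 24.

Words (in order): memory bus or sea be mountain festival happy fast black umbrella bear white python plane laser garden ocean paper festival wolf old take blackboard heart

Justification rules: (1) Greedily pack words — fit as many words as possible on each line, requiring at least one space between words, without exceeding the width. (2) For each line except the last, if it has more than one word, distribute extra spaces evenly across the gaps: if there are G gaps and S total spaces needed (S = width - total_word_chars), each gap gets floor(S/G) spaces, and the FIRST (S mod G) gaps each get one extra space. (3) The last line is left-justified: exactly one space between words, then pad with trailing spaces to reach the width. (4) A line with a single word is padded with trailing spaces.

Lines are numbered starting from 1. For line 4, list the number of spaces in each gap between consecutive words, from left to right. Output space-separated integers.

Line 1: ['memory', 'bus', 'or', 'sea', 'be'] (min_width=20, slack=4)
Line 2: ['mountain', 'festival', 'happy'] (min_width=23, slack=1)
Line 3: ['fast', 'black', 'umbrella', 'bear'] (min_width=24, slack=0)
Line 4: ['white', 'python', 'plane', 'laser'] (min_width=24, slack=0)
Line 5: ['garden', 'ocean', 'paper'] (min_width=18, slack=6)
Line 6: ['festival', 'wolf', 'old', 'take'] (min_width=22, slack=2)
Line 7: ['blackboard', 'heart'] (min_width=16, slack=8)

Answer: 1 1 1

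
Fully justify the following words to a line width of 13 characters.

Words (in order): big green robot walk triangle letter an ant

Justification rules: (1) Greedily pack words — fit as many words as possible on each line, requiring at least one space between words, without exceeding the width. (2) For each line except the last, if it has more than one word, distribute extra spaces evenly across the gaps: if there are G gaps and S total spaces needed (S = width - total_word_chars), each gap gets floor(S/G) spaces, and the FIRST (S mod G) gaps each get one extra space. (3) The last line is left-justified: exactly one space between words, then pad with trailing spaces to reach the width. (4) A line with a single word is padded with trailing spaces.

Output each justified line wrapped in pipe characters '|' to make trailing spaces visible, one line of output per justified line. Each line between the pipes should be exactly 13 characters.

Line 1: ['big', 'green'] (min_width=9, slack=4)
Line 2: ['robot', 'walk'] (min_width=10, slack=3)
Line 3: ['triangle'] (min_width=8, slack=5)
Line 4: ['letter', 'an', 'ant'] (min_width=13, slack=0)

Answer: |big     green|
|robot    walk|
|triangle     |
|letter an ant|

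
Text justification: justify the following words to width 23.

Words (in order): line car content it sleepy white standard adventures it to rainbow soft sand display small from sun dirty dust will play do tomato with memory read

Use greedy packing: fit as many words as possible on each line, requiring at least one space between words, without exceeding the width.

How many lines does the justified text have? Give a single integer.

Line 1: ['line', 'car', 'content', 'it'] (min_width=19, slack=4)
Line 2: ['sleepy', 'white', 'standard'] (min_width=21, slack=2)
Line 3: ['adventures', 'it', 'to'] (min_width=16, slack=7)
Line 4: ['rainbow', 'soft', 'sand'] (min_width=17, slack=6)
Line 5: ['display', 'small', 'from', 'sun'] (min_width=22, slack=1)
Line 6: ['dirty', 'dust', 'will', 'play', 'do'] (min_width=23, slack=0)
Line 7: ['tomato', 'with', 'memory', 'read'] (min_width=23, slack=0)
Total lines: 7

Answer: 7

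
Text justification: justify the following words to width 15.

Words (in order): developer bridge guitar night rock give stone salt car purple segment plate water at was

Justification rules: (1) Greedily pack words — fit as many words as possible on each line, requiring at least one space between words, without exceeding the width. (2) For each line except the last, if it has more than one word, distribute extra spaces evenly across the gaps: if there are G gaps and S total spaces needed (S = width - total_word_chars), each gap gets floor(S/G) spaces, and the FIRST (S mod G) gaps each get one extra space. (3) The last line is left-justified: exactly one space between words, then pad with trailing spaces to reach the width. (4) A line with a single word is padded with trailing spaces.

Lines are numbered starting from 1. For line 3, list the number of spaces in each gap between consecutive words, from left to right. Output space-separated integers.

Answer: 1 1

Derivation:
Line 1: ['developer'] (min_width=9, slack=6)
Line 2: ['bridge', 'guitar'] (min_width=13, slack=2)
Line 3: ['night', 'rock', 'give'] (min_width=15, slack=0)
Line 4: ['stone', 'salt', 'car'] (min_width=14, slack=1)
Line 5: ['purple', 'segment'] (min_width=14, slack=1)
Line 6: ['plate', 'water', 'at'] (min_width=14, slack=1)
Line 7: ['was'] (min_width=3, slack=12)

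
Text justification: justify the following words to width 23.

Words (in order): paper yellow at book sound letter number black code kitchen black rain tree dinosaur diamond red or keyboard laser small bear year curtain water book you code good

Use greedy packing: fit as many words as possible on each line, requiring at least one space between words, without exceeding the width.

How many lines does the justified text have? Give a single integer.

Line 1: ['paper', 'yellow', 'at', 'book'] (min_width=20, slack=3)
Line 2: ['sound', 'letter', 'number'] (min_width=19, slack=4)
Line 3: ['black', 'code', 'kitchen'] (min_width=18, slack=5)
Line 4: ['black', 'rain', 'tree'] (min_width=15, slack=8)
Line 5: ['dinosaur', 'diamond', 'red', 'or'] (min_width=23, slack=0)
Line 6: ['keyboard', 'laser', 'small'] (min_width=20, slack=3)
Line 7: ['bear', 'year', 'curtain', 'water'] (min_width=23, slack=0)
Line 8: ['book', 'you', 'code', 'good'] (min_width=18, slack=5)
Total lines: 8

Answer: 8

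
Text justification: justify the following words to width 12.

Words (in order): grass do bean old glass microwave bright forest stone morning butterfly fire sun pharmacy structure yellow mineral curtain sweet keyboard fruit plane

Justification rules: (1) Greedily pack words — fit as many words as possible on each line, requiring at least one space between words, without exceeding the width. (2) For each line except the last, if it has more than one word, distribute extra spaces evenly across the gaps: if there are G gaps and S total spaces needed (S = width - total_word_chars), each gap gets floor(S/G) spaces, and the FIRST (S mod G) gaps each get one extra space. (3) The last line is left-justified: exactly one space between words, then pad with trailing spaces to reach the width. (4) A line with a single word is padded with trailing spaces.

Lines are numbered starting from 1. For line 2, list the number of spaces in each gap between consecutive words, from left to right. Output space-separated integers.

Answer: 5

Derivation:
Line 1: ['grass', 'do'] (min_width=8, slack=4)
Line 2: ['bean', 'old'] (min_width=8, slack=4)
Line 3: ['glass'] (min_width=5, slack=7)
Line 4: ['microwave'] (min_width=9, slack=3)
Line 5: ['bright'] (min_width=6, slack=6)
Line 6: ['forest', 'stone'] (min_width=12, slack=0)
Line 7: ['morning'] (min_width=7, slack=5)
Line 8: ['butterfly'] (min_width=9, slack=3)
Line 9: ['fire', 'sun'] (min_width=8, slack=4)
Line 10: ['pharmacy'] (min_width=8, slack=4)
Line 11: ['structure'] (min_width=9, slack=3)
Line 12: ['yellow'] (min_width=6, slack=6)
Line 13: ['mineral'] (min_width=7, slack=5)
Line 14: ['curtain'] (min_width=7, slack=5)
Line 15: ['sweet'] (min_width=5, slack=7)
Line 16: ['keyboard'] (min_width=8, slack=4)
Line 17: ['fruit', 'plane'] (min_width=11, slack=1)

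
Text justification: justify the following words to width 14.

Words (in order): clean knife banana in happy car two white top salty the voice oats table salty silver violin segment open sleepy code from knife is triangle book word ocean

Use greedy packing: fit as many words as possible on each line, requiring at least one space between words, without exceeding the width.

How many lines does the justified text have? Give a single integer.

Answer: 13

Derivation:
Line 1: ['clean', 'knife'] (min_width=11, slack=3)
Line 2: ['banana', 'in'] (min_width=9, slack=5)
Line 3: ['happy', 'car', 'two'] (min_width=13, slack=1)
Line 4: ['white', 'top'] (min_width=9, slack=5)
Line 5: ['salty', 'the'] (min_width=9, slack=5)
Line 6: ['voice', 'oats'] (min_width=10, slack=4)
Line 7: ['table', 'salty'] (min_width=11, slack=3)
Line 8: ['silver', 'violin'] (min_width=13, slack=1)
Line 9: ['segment', 'open'] (min_width=12, slack=2)
Line 10: ['sleepy', 'code'] (min_width=11, slack=3)
Line 11: ['from', 'knife', 'is'] (min_width=13, slack=1)
Line 12: ['triangle', 'book'] (min_width=13, slack=1)
Line 13: ['word', 'ocean'] (min_width=10, slack=4)
Total lines: 13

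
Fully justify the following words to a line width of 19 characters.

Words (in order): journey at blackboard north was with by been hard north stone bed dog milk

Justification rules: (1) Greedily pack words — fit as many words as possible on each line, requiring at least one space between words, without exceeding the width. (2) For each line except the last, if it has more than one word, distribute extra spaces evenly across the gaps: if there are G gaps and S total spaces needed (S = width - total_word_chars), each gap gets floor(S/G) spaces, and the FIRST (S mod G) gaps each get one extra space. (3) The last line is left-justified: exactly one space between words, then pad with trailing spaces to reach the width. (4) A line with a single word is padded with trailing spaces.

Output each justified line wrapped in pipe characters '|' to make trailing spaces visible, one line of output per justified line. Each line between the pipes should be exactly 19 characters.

Answer: |journey          at|
|blackboard    north|
|was  with  by  been|
|hard   north  stone|
|bed dog milk       |

Derivation:
Line 1: ['journey', 'at'] (min_width=10, slack=9)
Line 2: ['blackboard', 'north'] (min_width=16, slack=3)
Line 3: ['was', 'with', 'by', 'been'] (min_width=16, slack=3)
Line 4: ['hard', 'north', 'stone'] (min_width=16, slack=3)
Line 5: ['bed', 'dog', 'milk'] (min_width=12, slack=7)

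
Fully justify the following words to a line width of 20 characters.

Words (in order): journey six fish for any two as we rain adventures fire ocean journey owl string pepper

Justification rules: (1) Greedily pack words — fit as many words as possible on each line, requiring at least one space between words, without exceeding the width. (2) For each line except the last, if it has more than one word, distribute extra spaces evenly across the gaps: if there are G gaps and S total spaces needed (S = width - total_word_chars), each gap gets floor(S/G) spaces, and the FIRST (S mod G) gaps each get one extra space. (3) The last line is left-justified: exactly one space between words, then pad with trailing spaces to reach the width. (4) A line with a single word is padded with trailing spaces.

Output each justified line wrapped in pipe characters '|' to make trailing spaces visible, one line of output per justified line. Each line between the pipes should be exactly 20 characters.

Answer: |journey six fish for|
|any  two  as we rain|
|adventures      fire|
|ocean   journey  owl|
|string pepper       |

Derivation:
Line 1: ['journey', 'six', 'fish', 'for'] (min_width=20, slack=0)
Line 2: ['any', 'two', 'as', 'we', 'rain'] (min_width=18, slack=2)
Line 3: ['adventures', 'fire'] (min_width=15, slack=5)
Line 4: ['ocean', 'journey', 'owl'] (min_width=17, slack=3)
Line 5: ['string', 'pepper'] (min_width=13, slack=7)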